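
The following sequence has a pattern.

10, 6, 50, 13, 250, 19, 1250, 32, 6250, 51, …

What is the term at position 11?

31250

The terms cycle through 2 interleaved subsequences.
Track A: 10, 50, 250, 1250, 6250 — geometric with ratio 5.
Track B: 6, 13, 19, 32, 51 — each term equals the sum of the previous two.
Position 11 falls in track A as its term 6, giving 31250.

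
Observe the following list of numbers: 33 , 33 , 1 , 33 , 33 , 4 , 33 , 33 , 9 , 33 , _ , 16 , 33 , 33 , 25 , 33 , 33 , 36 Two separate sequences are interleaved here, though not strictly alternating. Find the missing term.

Reading positions in blocks of 3 reveals the pattern AAB — 2 tracks woven together.
Stream A is 33, 33, 33, 33, 33, 33, 33, ?, 33, 33, 33, 33, which is the constant sequence 33.
Stream B is 1, 4, 9, 16, 25, 36, which is the squares 1², 2², 3², ….
The gap is stream A's term 8; the rule gives 33.

33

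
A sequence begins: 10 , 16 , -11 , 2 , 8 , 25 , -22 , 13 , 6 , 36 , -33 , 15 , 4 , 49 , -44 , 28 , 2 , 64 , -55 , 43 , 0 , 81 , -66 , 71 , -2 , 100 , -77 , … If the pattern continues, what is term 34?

144

Read the sequence 4 terms at a time; column i is its own pattern.
Track A: 10, 8, 6, 4, 2, 0, -2 (linear: a_n = 12 − 2·n).
Track B: 16, 25, 36, 49, 64, 81, 100 (perfect squares starting at 4²).
Track C: -11, -22, -33, -44, -55, -66, -77 (subtracting 11 each time).
Track D: 2, 13, 15, 28, 43, 71 (Fibonacci-style (each term is the sum of the two before it)).
The 34th slot belongs to track B; its 9th term is 144.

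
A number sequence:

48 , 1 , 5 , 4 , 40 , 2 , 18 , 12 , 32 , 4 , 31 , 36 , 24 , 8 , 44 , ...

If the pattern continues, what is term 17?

Read the sequence 4 terms at a time; column i is its own pattern.
Track A: 48, 40, 32, 24. Linear: a_n = 56 − 8·n.
Track B: 1, 2, 4, 8. Powers 2^0, 2^1, 2^2, ….
Track C: 5, 18, 31, 44. Linear: a_n = -8 + 13·n.
Track D: 4, 12, 36. Geometric, ×3 each step.
Position 17 → track A, term 5 = 16.

16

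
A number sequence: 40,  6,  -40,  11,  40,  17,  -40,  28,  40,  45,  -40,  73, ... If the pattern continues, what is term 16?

Positions 1, 3, 5, … form one subsequence and positions 2, 4, 6, … form another.
Stream A: 40, -40, 40, -40, 40, -40. Oscillating between 40 and -40.
Stream B: 6, 11, 17, 28, 45, 73. Each term equals the sum of the previous two.
The 16th slot belongs to stream B; its 8th term is 191.

191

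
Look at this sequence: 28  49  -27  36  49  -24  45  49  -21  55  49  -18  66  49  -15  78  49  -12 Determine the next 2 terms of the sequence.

91, 49

Split by position mod 3 into 3 tracks.
Subsequence A: 28, 36, 45, 55, 66, 78. Triangular numbers n(n+1)/2 for n = 7, 8, ….
Subsequence B: 49, 49, 49, 49, 49, 49. Always 49.
Subsequence C: -27, -24, -21, -18, -15, -12. Arithmetic with common difference +3.
Position 19 falls in subsequence A as its term 7, giving 91.
Position 20 falls in subsequence B as its term 7, giving 49.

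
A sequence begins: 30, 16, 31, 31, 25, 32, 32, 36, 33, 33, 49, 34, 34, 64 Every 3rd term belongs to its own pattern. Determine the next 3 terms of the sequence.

35, 35, 81

Taking every 3rd term gives 3 separate tracks.
Stream A = 30, 31, 32, 33, 34: linear: a_n = 29 + n.
Stream B = 16, 25, 36, 49, 64: perfect squares starting at 4².
Stream C = 31, 32, 33, 34: adding 1 each time.
The 15th slot belongs to stream C; its 5th term is 35.
Term 16 comes from stream A (its 6th entry): 35.
Term 17 comes from stream B (its 6th entry): 81.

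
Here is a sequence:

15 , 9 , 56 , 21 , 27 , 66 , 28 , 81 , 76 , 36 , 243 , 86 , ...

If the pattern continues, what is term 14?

729

Read the sequence 3 terms at a time; column i is its own pattern.
Track A: 15, 21, 28, 36 (the triangular numbers T_5, T_6, …).
Track B: 9, 27, 81, 243 (a geometric progression (common ratio 3)).
Track C: 56, 66, 76, 86 (arithmetic with common difference +10).
Term 14 comes from track B (its 5th entry): 729.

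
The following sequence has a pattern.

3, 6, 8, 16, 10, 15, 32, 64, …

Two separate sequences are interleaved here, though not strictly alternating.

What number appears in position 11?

128

Positions follow the repeating pattern AABB; grouping by letter gives 2 tracks.
Track A: 3, 6, 10, 15 — triangular numbers starting at T_2.
Track B: 8, 16, 32, 64 — powers 2^3, 2^4, 2^5, ….
The 11th slot belongs to track B; its 5th term is 128.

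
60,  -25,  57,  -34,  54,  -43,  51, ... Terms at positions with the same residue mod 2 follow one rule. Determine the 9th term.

48

The terms cycle through 2 interleaved subsequences.
Track A: 60, 57, 54, 51 (linear: a_n = 63 − 3·n).
Track B: -25, -34, -43 (arithmetic with common difference −9).
Position 9 → track A, term 5 = 48.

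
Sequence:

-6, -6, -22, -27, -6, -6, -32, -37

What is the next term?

The slot pattern repeats as AABB (period 4), so there are 2 interleaved tracks.
Subsequence A = -6, -6, -6, -6: constant -6.
Subsequence B = -22, -27, -32, -37: arithmetic, step −5.
Position 9 falls in subsequence A as its term 5, giving -6.

-6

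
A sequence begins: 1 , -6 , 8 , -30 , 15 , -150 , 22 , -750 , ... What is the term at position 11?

36

Positions 1, 3, 5, … form one subsequence and positions 2, 4, 6, … form another.
Track A: 1, 8, 15, 22 (arithmetic, step +7).
Track B: -6, -30, -150, -750 (multiplying by 5 each time).
Position 11 → track A, term 6 = 36.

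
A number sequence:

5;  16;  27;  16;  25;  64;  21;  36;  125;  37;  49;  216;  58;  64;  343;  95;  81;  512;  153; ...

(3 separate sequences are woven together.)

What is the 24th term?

Read the sequence 3 terms at a time; column i is its own pattern.
Track A: 5, 16, 21, 37, 58, 95, 153 — Fibonacci-style (each term is the sum of the two before it).
Track B: 16, 25, 36, 49, 64, 81 — consecutive squares n² from n = 4.
Track C: 27, 64, 125, 216, 343, 512 — consecutive cubes n³ from n = 3.
Term 24 comes from track C (its 8th entry): 1000.

1000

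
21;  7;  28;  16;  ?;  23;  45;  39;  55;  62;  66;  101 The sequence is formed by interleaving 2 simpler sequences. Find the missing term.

The terms cycle through 2 interleaved subsequences.
Stream A: 21, 28, ?, 45, 55, 66 — triangular numbers n(n+1)/2 for n = 6, 7, ….
Stream B: 7, 16, 23, 39, 62, 101 — a Fibonacci-like recurrence a_n = a_{n-1} + a_{n-2}.
Stream A's pattern makes the blank 36.

36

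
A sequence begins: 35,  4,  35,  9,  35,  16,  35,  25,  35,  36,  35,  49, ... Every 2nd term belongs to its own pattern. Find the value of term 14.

64

Positions 1, 3, 5, … form one subsequence and positions 2, 4, 6, … form another.
Track A: 35, 35, 35, 35, 35, 35. The constant sequence 35.
Track B: 4, 9, 16, 25, 36, 49. The squares 2², 3², 4², ….
Term 14 comes from track B (its 7th entry): 64.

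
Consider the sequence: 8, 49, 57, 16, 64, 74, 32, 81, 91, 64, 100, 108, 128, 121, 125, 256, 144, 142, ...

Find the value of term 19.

Taking every 3rd term gives 3 separate tracks.
Track A = 8, 16, 32, 64, 128, 256: powers 2^3, 2^4, 2^5, ….
Track B = 49, 64, 81, 100, 121, 144: the squares 7², 8², 9², ….
Track C = 57, 74, 91, 108, 125, 142: arithmetic, step +17.
Position 19 falls in track A as its term 7, giving 512.

512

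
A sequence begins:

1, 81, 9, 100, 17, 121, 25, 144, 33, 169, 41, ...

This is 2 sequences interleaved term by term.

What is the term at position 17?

65

Taking every 2nd term gives 2 separate tracks.
Stream A: 1, 9, 17, 25, 33, 41. Linear: a_n = -7 + 8·n.
Stream B: 81, 100, 121, 144, 169. The squares 9², 10², 11², ….
The 17th slot belongs to stream A; its 9th term is 65.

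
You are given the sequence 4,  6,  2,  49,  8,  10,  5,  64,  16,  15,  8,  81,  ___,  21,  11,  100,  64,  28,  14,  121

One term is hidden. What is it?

The terms cycle through 4 interleaved subsequences.
Subsequence A = 4, 8, 16, ?, 64: successive powers of 2.
Subsequence B = 6, 10, 15, 21, 28: triangular numbers n(n+1)/2 for n = 3, 4, ….
Subsequence C = 2, 5, 8, 11, 14: arithmetic with common difference +3.
Subsequence D = 49, 64, 81, 100, 121: perfect squares starting at 7².
Filling subsequence A at index 4 by its rule yields 32.

32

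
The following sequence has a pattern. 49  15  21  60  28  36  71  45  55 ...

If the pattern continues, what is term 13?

Reading positions in blocks of 3 reveals the pattern ABB — 2 tracks woven together.
Track A: 49, 60, 71 (arithmetic with common difference +11).
Track B: 15, 21, 28, 36, 45, 55 (triangular numbers n(n+1)/2 for n = 5, 6, …).
Position 13 falls in track A as its term 5, giving 93.

93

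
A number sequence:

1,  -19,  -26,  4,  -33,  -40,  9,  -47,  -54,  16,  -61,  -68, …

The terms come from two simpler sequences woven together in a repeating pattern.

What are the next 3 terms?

25, -75, -82

Reading positions in blocks of 3 reveals the pattern ABB — 2 tracks woven together.
Stream A: 1, 4, 9, 16 — consecutive squares n² from n = 1.
Stream B: -19, -26, -33, -40, -47, -54, -61, -68 — arithmetic, step −7.
Position 13 falls in stream A as its term 5, giving 25.
Position 14 → stream B, term 9 = -75.
Position 15 → stream B, term 10 = -82.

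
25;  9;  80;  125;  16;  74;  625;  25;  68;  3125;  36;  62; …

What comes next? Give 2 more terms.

Taking every 3rd term gives 3 separate tracks.
Track A: 25, 125, 625, 3125 (powers 5^2, 5^3, 5^4, …).
Track B: 9, 16, 25, 36 (perfect squares starting at 3²).
Track C: 80, 74, 68, 62 (linear: a_n = 86 − 6·n).
Term 13 comes from track A (its 5th entry): 15625.
The 14th slot belongs to track B; its 5th term is 49.

15625, 49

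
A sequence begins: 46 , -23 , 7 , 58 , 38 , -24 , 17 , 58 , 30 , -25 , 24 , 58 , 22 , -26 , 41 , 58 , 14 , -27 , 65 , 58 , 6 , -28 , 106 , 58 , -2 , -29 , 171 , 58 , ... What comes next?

The terms cycle through 4 interleaved subsequences.
Stream A: 46, 38, 30, 22, 14, 6, -2 (arithmetic with common difference −8).
Stream B: -23, -24, -25, -26, -27, -28, -29 (linear: a_n = -22 − n).
Stream C: 7, 17, 24, 41, 65, 106, 171 (Fibonacci-style (each term is the sum of the two before it)).
Stream D: 58, 58, 58, 58, 58, 58, 58 (always 58).
Position 29 falls in stream A as its term 8, giving -10.

-10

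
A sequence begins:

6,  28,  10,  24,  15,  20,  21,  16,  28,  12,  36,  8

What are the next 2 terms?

45, 4

Taking every 2nd term gives 2 separate tracks.
Subsequence A: 6, 10, 15, 21, 28, 36 (triangular numbers starting at T_3).
Subsequence B: 28, 24, 20, 16, 12, 8 (linear: a_n = 32 − 4·n).
The 13th slot belongs to subsequence A; its 7th term is 45.
Term 14 comes from subsequence B (its 7th entry): 4.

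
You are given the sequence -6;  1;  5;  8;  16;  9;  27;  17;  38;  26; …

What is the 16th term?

The terms cycle through 2 interleaved subsequences.
Track A is -6, 5, 16, 27, 38, which is linear: a_n = -17 + 11·n.
Track B is 1, 8, 9, 17, 26, which is Fibonacci-style (each term is the sum of the two before it).
The 16th slot belongs to track B; its 8th term is 112.

112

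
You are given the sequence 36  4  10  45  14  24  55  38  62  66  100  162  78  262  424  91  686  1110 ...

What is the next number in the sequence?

Reading positions in blocks of 3 reveals the pattern ABB — 2 tracks woven together.
Track A is 36, 45, 55, 66, 78, 91, which is triangular numbers starting at T_8.
Track B is 4, 10, 14, 24, 38, 62, 100, 162, 262, 424, 686, 1110, which is a Fibonacci-like recurrence a_n = a_{n-1} + a_{n-2}.
Position 19 → track A, term 7 = 105.

105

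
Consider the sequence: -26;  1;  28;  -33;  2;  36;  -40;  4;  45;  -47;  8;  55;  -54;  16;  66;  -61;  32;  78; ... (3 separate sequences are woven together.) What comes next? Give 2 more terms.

Taking every 3rd term gives 3 separate tracks.
Track A: -26, -33, -40, -47, -54, -61 (linear: a_n = -19 − 7·n).
Track B: 1, 2, 4, 8, 16, 32 (powers 2^0, 2^1, 2^2, …).
Track C: 28, 36, 45, 55, 66, 78 (triangular numbers n(n+1)/2 for n = 7, 8, …).
Position 19 falls in track A as its term 7, giving -68.
Position 20 → track B, term 7 = 64.

-68, 64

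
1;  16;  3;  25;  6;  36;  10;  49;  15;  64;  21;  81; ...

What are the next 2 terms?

Positions 1, 3, 5, … form one subsequence and positions 2, 4, 6, … form another.
Stream A = 1, 3, 6, 10, 15, 21: triangular numbers starting at T_1.
Stream B = 16, 25, 36, 49, 64, 81: perfect squares starting at 4².
The 13th slot belongs to stream A; its 7th term is 28.
Term 14 comes from stream B (its 7th entry): 100.

28, 100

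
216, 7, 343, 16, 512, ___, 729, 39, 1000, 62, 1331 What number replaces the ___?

23

Positions 1, 3, 5, … form one subsequence and positions 2, 4, 6, … form another.
Stream A: 216, 343, 512, 729, 1000, 1331 — the cubes 6³, 7³, 8³, ….
Stream B: 7, 16, ?, 39, 62 — Fibonacci-style (each term is the sum of the two before it).
The gap is stream B's term 3; the rule gives 23.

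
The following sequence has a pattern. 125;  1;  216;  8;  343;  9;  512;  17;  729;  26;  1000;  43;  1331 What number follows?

The terms cycle through 2 interleaved subsequences.
Subsequence A: 125, 216, 343, 512, 729, 1000, 1331 (the cubes 5³, 6³, 7³, …).
Subsequence B: 1, 8, 9, 17, 26, 43 (a Fibonacci-like recurrence a_n = a_{n-1} + a_{n-2}).
Position 14 → subsequence B, term 7 = 69.

69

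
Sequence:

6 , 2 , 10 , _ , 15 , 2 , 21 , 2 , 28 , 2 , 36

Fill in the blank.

2

Positions 1, 3, 5, … form one subsequence and positions 2, 4, 6, … form another.
Track A = 6, 10, 15, 21, 28, 36: the triangular numbers T_3, T_4, ….
Track B = 2, ?, 2, 2, 2: the constant sequence 2.
Filling track B at index 2 by its rule yields 2.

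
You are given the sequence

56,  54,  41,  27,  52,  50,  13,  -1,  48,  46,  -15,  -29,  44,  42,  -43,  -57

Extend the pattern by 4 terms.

The slot pattern repeats as AABB (period 4), so there are 2 interleaved tracks.
Track A: 56, 54, 52, 50, 48, 46, 44, 42 — linear: a_n = 58 − 2·n.
Track B: 41, 27, 13, -1, -15, -29, -43, -57 — arithmetic, step −14.
Term 17 comes from track A (its 9th entry): 40.
Position 18 → track A, term 10 = 38.
Term 19 comes from track B (its 9th entry): -71.
Position 20 falls in track B as its term 10, giving -85.

40, 38, -71, -85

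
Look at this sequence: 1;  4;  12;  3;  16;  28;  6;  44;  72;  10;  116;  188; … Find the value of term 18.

1288

The slot pattern repeats as ABB (period 3), so there are 2 interleaved tracks.
Subsequence A is 1, 3, 6, 10, which is triangular numbers n(n+1)/2 for n = 1, 2, ….
Subsequence B is 4, 12, 16, 28, 44, 72, 116, 188, which is Fibonacci-style (each term is the sum of the two before it).
Position 18 → subsequence B, term 12 = 1288.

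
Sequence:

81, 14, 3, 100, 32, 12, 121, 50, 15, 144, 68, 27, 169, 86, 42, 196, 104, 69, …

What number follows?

Split by position mod 3 into 3 tracks.
Stream A: 81, 100, 121, 144, 169, 196 — consecutive squares n² from n = 9.
Stream B: 14, 32, 50, 68, 86, 104 — arithmetic, step +18.
Stream C: 3, 12, 15, 27, 42, 69 — each term equals the sum of the previous two.
Position 19 falls in stream A as its term 7, giving 225.

225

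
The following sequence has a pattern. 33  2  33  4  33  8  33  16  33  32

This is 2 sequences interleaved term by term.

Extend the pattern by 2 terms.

Taking every 2nd term gives 2 separate tracks.
Track A: 33, 33, 33, 33, 33 — the constant sequence 33.
Track B: 2, 4, 8, 16, 32 — powers of 2.
The 11th slot belongs to track A; its 6th term is 33.
Position 12 → track B, term 6 = 64.

33, 64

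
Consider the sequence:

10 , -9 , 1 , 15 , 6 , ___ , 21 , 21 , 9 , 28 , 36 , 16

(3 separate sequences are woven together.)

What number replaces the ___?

Split by position mod 3: positions 1, 4, 7, … form one track, and each other residue class forms its own.
Track A: 10, 15, 21, 28. Triangular numbers starting at T_4.
Track B: -9, 6, 21, 36. Arithmetic, step +15.
Track C: 1, ?, 9, 16. Perfect squares starting at 1².
Track C's pattern makes the blank 4.

4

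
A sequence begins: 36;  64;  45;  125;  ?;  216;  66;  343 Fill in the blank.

55

Split by position mod 2 into 2 tracks.
Track A: 36, 45, ?, 66 (triangular numbers n(n+1)/2 for n = 8, 9, …).
Track B: 64, 125, 216, 343 (consecutive cubes n³ from n = 4).
Track A's pattern makes the blank 55.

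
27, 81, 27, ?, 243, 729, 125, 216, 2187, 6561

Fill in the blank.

Positions follow the repeating pattern AABB; grouping by letter gives 2 tracks.
Track A: 27, 81, 243, 729, 2187, 6561. Successive powers of 3.
Track B: 27, ?, 125, 216. Perfect cubes starting at 3³.
So the missing entry in track B is 64.

64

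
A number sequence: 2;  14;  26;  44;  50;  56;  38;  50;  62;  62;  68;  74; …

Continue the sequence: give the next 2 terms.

Reading positions in blocks of 6 reveals the pattern AAABBB — 2 tracks woven together.
Track A: 2, 14, 26, 38, 50, 62 (arithmetic, step +12).
Track B: 44, 50, 56, 62, 68, 74 (linear: a_n = 38 + 6·n).
Term 13 comes from track A (its 7th entry): 74.
Position 14 → track A, term 8 = 86.

74, 86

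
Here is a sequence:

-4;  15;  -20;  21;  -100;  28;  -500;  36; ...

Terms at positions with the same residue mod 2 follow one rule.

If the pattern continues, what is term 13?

Split by position mod 2 into 2 tracks.
Subsequence A is -4, -20, -100, -500, which is geometric with ratio 5.
Subsequence B is 15, 21, 28, 36, which is triangular numbers n(n+1)/2 for n = 5, 6, ….
The 13th slot belongs to subsequence A; its 7th term is -62500.

-62500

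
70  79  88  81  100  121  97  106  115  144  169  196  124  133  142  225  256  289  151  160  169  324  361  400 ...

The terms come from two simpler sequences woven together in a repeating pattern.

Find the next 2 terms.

178, 187

The slot pattern repeats as AAABBB (period 6), so there are 2 interleaved tracks.
Subsequence A: 70, 79, 88, 97, 106, 115, 124, 133, 142, 151, 160, 169 (arithmetic with common difference +9).
Subsequence B: 81, 100, 121, 144, 169, 196, 225, 256, 289, 324, 361, 400 (perfect squares starting at 9²).
Position 25 falls in subsequence A as its term 13, giving 178.
Term 26 comes from subsequence A (its 14th entry): 187.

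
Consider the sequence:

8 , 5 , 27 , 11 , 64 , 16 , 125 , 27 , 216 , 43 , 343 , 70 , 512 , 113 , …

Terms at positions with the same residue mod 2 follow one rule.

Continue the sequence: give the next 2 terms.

729, 183

Taking every 2nd term gives 2 separate tracks.
Subsequence A is 8, 27, 64, 125, 216, 343, 512, which is perfect cubes starting at 2³.
Subsequence B is 5, 11, 16, 27, 43, 70, 113, which is Fibonacci-style (each term is the sum of the two before it).
Position 15 → subsequence A, term 8 = 729.
The 16th slot belongs to subsequence B; its 8th term is 183.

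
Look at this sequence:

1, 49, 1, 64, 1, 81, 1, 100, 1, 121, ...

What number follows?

Positions 1, 3, 5, … form one subsequence and positions 2, 4, 6, … form another.
Track A is 1, 1, 1, 1, 1, which is constant 1.
Track B is 49, 64, 81, 100, 121, which is consecutive squares n² from n = 7.
Position 11 falls in track A as its term 6, giving 1.

1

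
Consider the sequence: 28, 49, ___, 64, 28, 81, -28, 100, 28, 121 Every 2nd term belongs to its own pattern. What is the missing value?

-28

Odd-indexed and even-indexed terms follow separate rules.
Track A: 28, ?, 28, -28, 28. The oscillation 28·(−1)^(n+1).
Track B: 49, 64, 81, 100, 121. The squares 7², 8², 9², ….
The gap is track A's term 2; the rule gives -28.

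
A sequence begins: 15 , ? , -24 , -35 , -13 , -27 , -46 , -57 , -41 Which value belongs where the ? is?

Reading positions in blocks of 4 reveals the pattern AABB — 2 tracks woven together.
Stream A = 15, ?, -13, -27, -41: arithmetic with common difference −14.
Stream B = -24, -35, -46, -57: linear: a_n = -13 − 11·n.
Filling stream A at index 2 by its rule yields 1.

1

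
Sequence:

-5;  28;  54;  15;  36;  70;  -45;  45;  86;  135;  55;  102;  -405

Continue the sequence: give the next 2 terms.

66, 118

The terms cycle through 3 interleaved subsequences.
Subsequence A: -5, 15, -45, 135, -405 — geometric with ratio -3.
Subsequence B: 28, 36, 45, 55 — triangular numbers n(n+1)/2 for n = 7, 8, ….
Subsequence C: 54, 70, 86, 102 — adding 16 each time.
Position 14 falls in subsequence B as its term 5, giving 66.
The 15th slot belongs to subsequence C; its 5th term is 118.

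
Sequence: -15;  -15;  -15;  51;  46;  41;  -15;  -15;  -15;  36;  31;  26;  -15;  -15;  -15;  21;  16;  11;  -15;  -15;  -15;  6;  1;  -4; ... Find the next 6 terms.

-15, -15, -15, -9, -14, -19

Reading positions in blocks of 6 reveals the pattern AAABBB — 2 tracks woven together.
Track A: -15, -15, -15, -15, -15, -15, -15, -15, -15, -15, -15, -15 (always -15).
Track B: 51, 46, 41, 36, 31, 26, 21, 16, 11, 6, 1, -4 (arithmetic with common difference −5).
The 25th slot belongs to track A; its 13th term is -15.
Position 26 → track A, term 14 = -15.
Position 27 → track A, term 15 = -15.
Position 28 → track B, term 13 = -9.
Position 29 → track B, term 14 = -14.
The 30th slot belongs to track B; its 15th term is -19.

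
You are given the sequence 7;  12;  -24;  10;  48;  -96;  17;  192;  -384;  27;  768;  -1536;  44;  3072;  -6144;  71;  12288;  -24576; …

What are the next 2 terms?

Positions follow the repeating pattern ABB; grouping by letter gives 2 tracks.
Stream A: 7, 10, 17, 27, 44, 71 — a Fibonacci-like recurrence a_n = a_{n-1} + a_{n-2}.
Stream B: 12, -24, 48, -96, 192, -384, 768, -1536, 3072, -6144, 12288, -24576 — multiplying by -2 each time.
Term 19 comes from stream A (its 7th entry): 115.
Term 20 comes from stream B (its 13th entry): 49152.

115, 49152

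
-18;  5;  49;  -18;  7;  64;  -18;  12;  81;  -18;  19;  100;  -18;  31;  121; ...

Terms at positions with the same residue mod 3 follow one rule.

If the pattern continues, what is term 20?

Taking every 3rd term gives 3 separate tracks.
Track A = -18, -18, -18, -18, -18: always -18.
Track B = 5, 7, 12, 19, 31: a Fibonacci-like recurrence a_n = a_{n-1} + a_{n-2}.
Track C = 49, 64, 81, 100, 121: perfect squares starting at 7².
The 20th slot belongs to track B; its 7th term is 81.

81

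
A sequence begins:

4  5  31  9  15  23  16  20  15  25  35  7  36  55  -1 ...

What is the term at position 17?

90

Split by position mod 3 into 3 tracks.
Track A: 4, 9, 16, 25, 36 (perfect squares starting at 2²).
Track B: 5, 15, 20, 35, 55 (each term equals the sum of the previous two).
Track C: 31, 23, 15, 7, -1 (arithmetic with common difference −8).
Position 17 falls in track B as its term 6, giving 90.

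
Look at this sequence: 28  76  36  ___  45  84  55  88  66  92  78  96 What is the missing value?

Split by position mod 2 into 2 tracks.
Track A: 28, 36, 45, 55, 66, 78 (triangular numbers n(n+1)/2 for n = 7, 8, …).
Track B: 76, ?, 84, 88, 92, 96 (arithmetic with common difference +4).
Track B's pattern makes the blank 80.

80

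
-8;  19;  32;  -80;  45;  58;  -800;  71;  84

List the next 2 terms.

The slot pattern repeats as ABB (period 3), so there are 2 interleaved tracks.
Track A is -8, -80, -800, which is geometric with ratio 10.
Track B is 19, 32, 45, 58, 71, 84, which is linear: a_n = 6 + 13·n.
Term 10 comes from track A (its 4th entry): -8000.
The 11th slot belongs to track B; its 7th term is 97.

-8000, 97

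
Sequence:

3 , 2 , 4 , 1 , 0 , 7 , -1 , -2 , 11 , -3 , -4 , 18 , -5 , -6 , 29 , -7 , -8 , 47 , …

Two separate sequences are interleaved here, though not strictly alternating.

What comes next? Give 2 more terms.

Reading positions in blocks of 3 reveals the pattern AAB — 2 tracks woven together.
Stream A: 3, 2, 1, 0, -1, -2, -3, -4, -5, -6, -7, -8 (arithmetic, step −1).
Stream B: 4, 7, 11, 18, 29, 47 (each term equals the sum of the previous two).
The 19th slot belongs to stream A; its 13th term is -9.
The 20th slot belongs to stream A; its 14th term is -10.

-9, -10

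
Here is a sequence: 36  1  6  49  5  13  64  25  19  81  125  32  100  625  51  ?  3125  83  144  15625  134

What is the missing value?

Split by position mod 3: positions 1, 4, 7, … form one track, and each other residue class forms its own.
Track A: 36, 49, 64, 81, 100, ?, 144 (consecutive squares n² from n = 6).
Track B: 1, 5, 25, 125, 625, 3125, 15625 (powers of 5).
Track C: 6, 13, 19, 32, 51, 83, 134 (Fibonacci-style (each term is the sum of the two before it)).
Filling track A at index 6 by its rule yields 121.

121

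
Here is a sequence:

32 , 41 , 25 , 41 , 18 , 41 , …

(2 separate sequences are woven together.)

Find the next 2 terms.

Odd-indexed and even-indexed terms follow separate rules.
Stream A: 32, 25, 18 — linear: a_n = 39 − 7·n.
Stream B: 41, 41, 41 — the constant sequence 41.
Term 7 comes from stream A (its 4th entry): 11.
Term 8 comes from stream B (its 4th entry): 41.

11, 41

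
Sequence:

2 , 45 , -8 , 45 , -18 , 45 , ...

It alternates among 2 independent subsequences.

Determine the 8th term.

45

The terms cycle through 2 interleaved subsequences.
Track A: 2, -8, -18. Arithmetic, step −10.
Track B: 45, 45, 45. The constant sequence 45.
Position 8 → track B, term 4 = 45.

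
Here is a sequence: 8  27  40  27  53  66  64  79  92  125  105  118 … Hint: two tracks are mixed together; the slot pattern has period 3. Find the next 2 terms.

Reading positions in blocks of 3 reveals the pattern ABB — 2 tracks woven together.
Track A: 8, 27, 64, 125 — the cubes 2³, 3³, 4³, ….
Track B: 27, 40, 53, 66, 79, 92, 105, 118 — linear: a_n = 14 + 13·n.
Position 13 → track A, term 5 = 216.
Position 14 falls in track B as its term 9, giving 131.

216, 131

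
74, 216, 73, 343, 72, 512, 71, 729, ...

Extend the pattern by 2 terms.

Odd-indexed and even-indexed terms follow separate rules.
Subsequence A: 74, 73, 72, 71 (arithmetic with common difference −1).
Subsequence B: 216, 343, 512, 729 (perfect cubes starting at 6³).
Term 9 comes from subsequence A (its 5th entry): 70.
The 10th slot belongs to subsequence B; its 5th term is 1000.

70, 1000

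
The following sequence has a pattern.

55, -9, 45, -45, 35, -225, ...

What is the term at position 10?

Odd-indexed and even-indexed terms follow separate rules.
Subsequence A = 55, 45, 35: linear: a_n = 65 − 10·n.
Subsequence B = -9, -45, -225: geometric, ×5 each step.
The 10th slot belongs to subsequence B; its 5th term is -5625.

-5625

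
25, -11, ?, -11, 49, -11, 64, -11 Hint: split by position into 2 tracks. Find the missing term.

Split by position mod 2 into 2 tracks.
Subsequence A = 25, ?, 49, 64: the squares 5², 6², 7², ….
Subsequence B = -11, -11, -11, -11: constant -11.
Subsequence A's pattern makes the blank 36.

36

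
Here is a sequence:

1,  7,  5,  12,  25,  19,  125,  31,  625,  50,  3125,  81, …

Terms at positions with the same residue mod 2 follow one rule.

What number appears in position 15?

78125

Odd-indexed and even-indexed terms follow separate rules.
Subsequence A: 1, 5, 25, 125, 625, 3125 (powers of 5).
Subsequence B: 7, 12, 19, 31, 50, 81 (a Fibonacci-like recurrence a_n = a_{n-1} + a_{n-2}).
Term 15 comes from subsequence A (its 8th entry): 78125.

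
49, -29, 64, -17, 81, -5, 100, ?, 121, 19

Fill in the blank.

7

Taking every 2nd term gives 2 separate tracks.
Stream A is 49, 64, 81, 100, 121, which is perfect squares starting at 7².
Stream B is -29, -17, -5, ?, 19, which is adding 12 each time.
So the missing entry in stream B is 7.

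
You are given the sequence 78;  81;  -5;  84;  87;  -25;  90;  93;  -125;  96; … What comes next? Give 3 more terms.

Reading positions in blocks of 3 reveals the pattern AAB — 2 tracks woven together.
Subsequence A: 78, 81, 84, 87, 90, 93, 96. Arithmetic with common difference +3.
Subsequence B: -5, -25, -125. Geometric, ×5 each step.
The 11th slot belongs to subsequence A; its 8th term is 99.
Position 12 → subsequence B, term 4 = -625.
Position 13 falls in subsequence A as its term 9, giving 102.

99, -625, 102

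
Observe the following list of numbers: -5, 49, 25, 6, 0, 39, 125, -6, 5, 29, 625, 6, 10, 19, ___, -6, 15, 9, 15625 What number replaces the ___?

3125

Split by position mod 4: positions 1, 5, 9, … form one track, and each other residue class forms its own.
Track A = -5, 0, 5, 10, 15: adding 5 each time.
Track B = 49, 39, 29, 19, 9: arithmetic with common difference −10.
Track C = 25, 125, 625, ?, 15625: powers 5^2, 5^3, 5^4, ….
Track D = 6, -6, 6, -6: oscillating between 6 and -6.
Track C's pattern makes the blank 3125.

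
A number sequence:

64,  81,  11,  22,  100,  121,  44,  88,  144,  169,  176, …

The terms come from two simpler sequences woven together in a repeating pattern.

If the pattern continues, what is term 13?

196

The slot pattern repeats as AABB (period 4), so there are 2 interleaved tracks.
Subsequence A = 64, 81, 100, 121, 144, 169: consecutive squares n² from n = 8.
Subsequence B = 11, 22, 44, 88, 176: multiplying by 2 each time.
Position 13 → subsequence A, term 7 = 196.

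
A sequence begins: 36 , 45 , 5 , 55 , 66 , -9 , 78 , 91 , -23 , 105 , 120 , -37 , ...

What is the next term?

Reading positions in blocks of 3 reveals the pattern AAB — 2 tracks woven together.
Track A: 36, 45, 55, 66, 78, 91, 105, 120. The triangular numbers T_8, T_9, ….
Track B: 5, -9, -23, -37. Arithmetic, step −14.
Position 13 → track A, term 9 = 136.

136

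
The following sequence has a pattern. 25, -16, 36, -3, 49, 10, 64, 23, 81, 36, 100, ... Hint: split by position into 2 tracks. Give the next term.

49

Taking every 2nd term gives 2 separate tracks.
Stream A: 25, 36, 49, 64, 81, 100. Perfect squares starting at 5².
Stream B: -16, -3, 10, 23, 36. Arithmetic, step +13.
Position 12 falls in stream B as its term 6, giving 49.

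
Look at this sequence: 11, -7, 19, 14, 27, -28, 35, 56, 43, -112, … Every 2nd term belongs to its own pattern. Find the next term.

Taking every 2nd term gives 2 separate tracks.
Stream A is 11, 19, 27, 35, 43, which is arithmetic with common difference +8.
Stream B is -7, 14, -28, 56, -112, which is geometric, ×-2 each step.
Position 11 falls in stream A as its term 6, giving 51.

51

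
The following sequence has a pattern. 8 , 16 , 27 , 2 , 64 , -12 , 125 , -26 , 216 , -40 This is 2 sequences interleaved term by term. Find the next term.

343

Positions 1, 3, 5, … form one subsequence and positions 2, 4, 6, … form another.
Stream A: 8, 27, 64, 125, 216 (the cubes 2³, 3³, 4³, …).
Stream B: 16, 2, -12, -26, -40 (arithmetic with common difference −14).
Position 11 → stream A, term 6 = 343.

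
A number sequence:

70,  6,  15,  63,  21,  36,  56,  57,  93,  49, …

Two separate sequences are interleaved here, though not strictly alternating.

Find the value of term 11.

150

Reading positions in blocks of 3 reveals the pattern ABB — 2 tracks woven together.
Track A is 70, 63, 56, 49, which is arithmetic, step −7.
Track B is 6, 15, 21, 36, 57, 93, which is Fibonacci-style (each term is the sum of the two before it).
The 11th slot belongs to track B; its 7th term is 150.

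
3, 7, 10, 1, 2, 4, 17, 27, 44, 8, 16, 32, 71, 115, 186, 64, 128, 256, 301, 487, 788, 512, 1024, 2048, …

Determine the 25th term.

The slot pattern repeats as AAABBB (period 6), so there are 2 interleaved tracks.
Track A: 3, 7, 10, 17, 27, 44, 71, 115, 186, 301, 487, 788. Each term equals the sum of the previous two.
Track B: 1, 2, 4, 8, 16, 32, 64, 128, 256, 512, 1024, 2048. Powers of 2.
Position 25 falls in track A as its term 13, giving 1275.

1275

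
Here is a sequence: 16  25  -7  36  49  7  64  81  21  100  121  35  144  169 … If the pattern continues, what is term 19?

256

Reading positions in blocks of 3 reveals the pattern AAB — 2 tracks woven together.
Subsequence A: 16, 25, 36, 49, 64, 81, 100, 121, 144, 169. Consecutive squares n² from n = 4.
Subsequence B: -7, 7, 21, 35. Linear: a_n = -21 + 14·n.
Term 19 comes from subsequence A (its 13th entry): 256.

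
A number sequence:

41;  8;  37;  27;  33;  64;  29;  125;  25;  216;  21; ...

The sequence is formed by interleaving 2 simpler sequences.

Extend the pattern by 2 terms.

Split by position mod 2 into 2 tracks.
Track A: 41, 37, 33, 29, 25, 21 (linear: a_n = 45 − 4·n).
Track B: 8, 27, 64, 125, 216 (consecutive cubes n³ from n = 2).
Position 12 falls in track B as its term 6, giving 343.
Position 13 falls in track A as its term 7, giving 17.

343, 17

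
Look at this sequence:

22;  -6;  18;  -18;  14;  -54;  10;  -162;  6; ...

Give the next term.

-486

Split by position mod 2 into 2 tracks.
Track A: 22, 18, 14, 10, 6. Linear: a_n = 26 − 4·n.
Track B: -6, -18, -54, -162. Geometric with ratio 3.
Term 10 comes from track B (its 5th entry): -486.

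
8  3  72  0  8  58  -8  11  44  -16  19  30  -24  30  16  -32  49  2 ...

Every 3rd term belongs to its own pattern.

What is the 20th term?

Read the sequence 3 terms at a time; column i is its own pattern.
Track A: 8, 0, -8, -16, -24, -32. Arithmetic with common difference −8.
Track B: 3, 8, 11, 19, 30, 49. A Fibonacci-like recurrence a_n = a_{n-1} + a_{n-2}.
Track C: 72, 58, 44, 30, 16, 2. Subtracting 14 each time.
Position 20 → track B, term 7 = 79.

79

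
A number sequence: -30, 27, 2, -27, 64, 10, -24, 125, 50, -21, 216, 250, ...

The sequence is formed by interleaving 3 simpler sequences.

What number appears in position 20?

Split by position mod 3: positions 1, 4, 7, … form one track, and each other residue class forms its own.
Track A: -30, -27, -24, -21 — arithmetic, step +3.
Track B: 27, 64, 125, 216 — perfect cubes starting at 3³.
Track C: 2, 10, 50, 250 — a geometric progression (common ratio 5).
Position 20 → track B, term 7 = 729.

729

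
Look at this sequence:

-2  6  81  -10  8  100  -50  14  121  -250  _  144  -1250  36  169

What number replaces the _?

Split by position mod 3 into 3 tracks.
Subsequence A: -2, -10, -50, -250, -1250 (geometric with ratio 5).
Subsequence B: 6, 8, 14, ?, 36 (each term equals the sum of the previous two).
Subsequence C: 81, 100, 121, 144, 169 (perfect squares starting at 9²).
Filling subsequence B at index 4 by its rule yields 22.

22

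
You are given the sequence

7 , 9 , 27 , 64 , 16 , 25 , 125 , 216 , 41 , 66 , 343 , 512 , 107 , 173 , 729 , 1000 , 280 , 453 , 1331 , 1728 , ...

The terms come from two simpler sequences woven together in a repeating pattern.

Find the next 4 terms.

Reading positions in blocks of 4 reveals the pattern AABB — 2 tracks woven together.
Track A: 7, 9, 16, 25, 41, 66, 107, 173, 280, 453. Fibonacci-style (each term is the sum of the two before it).
Track B: 27, 64, 125, 216, 343, 512, 729, 1000, 1331, 1728. The cubes 3³, 4³, 5³, ….
Position 21 falls in track A as its term 11, giving 733.
The 22nd slot belongs to track A; its 12th term is 1186.
The 23rd slot belongs to track B; its 11th term is 2197.
Position 24 → track B, term 12 = 2744.

733, 1186, 2197, 2744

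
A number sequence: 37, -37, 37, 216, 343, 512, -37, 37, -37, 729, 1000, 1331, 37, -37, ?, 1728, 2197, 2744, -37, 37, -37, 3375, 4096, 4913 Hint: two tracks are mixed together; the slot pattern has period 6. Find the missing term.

Positions follow the repeating pattern AAABBB; grouping by letter gives 2 tracks.
Stream A is 37, -37, 37, -37, 37, -37, 37, -37, ?, -37, 37, -37, which is oscillating between 37 and -37.
Stream B is 216, 343, 512, 729, 1000, 1331, 1728, 2197, 2744, 3375, 4096, 4913, which is perfect cubes starting at 6³.
So the missing entry in stream A is 37.

37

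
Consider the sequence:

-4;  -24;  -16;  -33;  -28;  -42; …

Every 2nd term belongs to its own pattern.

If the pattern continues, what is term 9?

Odd-indexed and even-indexed terms follow separate rules.
Stream A: -4, -16, -28 (linear: a_n = 8 − 12·n).
Stream B: -24, -33, -42 (subtracting 9 each time).
Term 9 comes from stream A (its 5th entry): -52.

-52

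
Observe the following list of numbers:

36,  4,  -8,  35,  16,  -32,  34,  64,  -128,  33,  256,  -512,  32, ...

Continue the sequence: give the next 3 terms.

1024, -2048, 31

The slot pattern repeats as ABB (period 3), so there are 2 interleaved tracks.
Track A: 36, 35, 34, 33, 32 (subtracting 1 each time).
Track B: 4, -8, 16, -32, 64, -128, 256, -512 (multiplying by -2 each time).
Position 14 → track B, term 9 = 1024.
The 15th slot belongs to track B; its 10th term is -2048.
Position 16 falls in track A as its term 6, giving 31.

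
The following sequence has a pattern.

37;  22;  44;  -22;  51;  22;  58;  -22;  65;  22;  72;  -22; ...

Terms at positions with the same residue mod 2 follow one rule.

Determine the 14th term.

22

The terms cycle through 2 interleaved subsequences.
Stream A: 37, 44, 51, 58, 65, 72. Arithmetic, step +7.
Stream B: 22, -22, 22, -22, 22, -22. The oscillation 22·(−1)^(n+1).
Term 14 comes from stream B (its 7th entry): 22.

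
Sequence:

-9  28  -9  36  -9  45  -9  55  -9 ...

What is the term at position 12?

78

Positions 1, 3, 5, … form one subsequence and positions 2, 4, 6, … form another.
Track A: -9, -9, -9, -9, -9. Always -9.
Track B: 28, 36, 45, 55. The triangular numbers T_7, T_8, ….
Position 12 falls in track B as its term 6, giving 78.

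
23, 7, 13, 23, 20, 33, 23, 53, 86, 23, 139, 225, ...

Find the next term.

Positions follow the repeating pattern ABB; grouping by letter gives 2 tracks.
Track A: 23, 23, 23, 23 (constant 23).
Track B: 7, 13, 20, 33, 53, 86, 139, 225 (a Fibonacci-like recurrence a_n = a_{n-1} + a_{n-2}).
Term 13 comes from track A (its 5th entry): 23.

23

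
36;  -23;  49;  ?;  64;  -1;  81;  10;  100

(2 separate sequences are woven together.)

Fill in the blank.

The terms cycle through 2 interleaved subsequences.
Subsequence A: 36, 49, 64, 81, 100. Consecutive squares n² from n = 6.
Subsequence B: -23, ?, -1, 10. Arithmetic, step +11.
The gap is subsequence B's term 2; the rule gives -12.

-12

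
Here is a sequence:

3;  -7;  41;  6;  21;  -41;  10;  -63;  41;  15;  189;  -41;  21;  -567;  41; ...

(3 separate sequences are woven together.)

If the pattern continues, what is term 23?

Taking every 3rd term gives 3 separate tracks.
Track A is 3, 6, 10, 15, 21, which is triangular numbers starting at T_2.
Track B is -7, 21, -63, 189, -567, which is multiplying by -3 each time.
Track C is 41, -41, 41, -41, 41, which is alternating ±41.
Position 23 falls in track B as its term 8, giving 15309.

15309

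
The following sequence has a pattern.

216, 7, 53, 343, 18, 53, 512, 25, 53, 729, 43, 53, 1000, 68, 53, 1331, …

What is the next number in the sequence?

111

Split by position mod 3: positions 1, 4, 7, … form one track, and each other residue class forms its own.
Track A: 216, 343, 512, 729, 1000, 1331 (perfect cubes starting at 6³).
Track B: 7, 18, 25, 43, 68 (each term equals the sum of the previous two).
Track C: 53, 53, 53, 53, 53 (the constant sequence 53).
Position 17 falls in track B as its term 6, giving 111.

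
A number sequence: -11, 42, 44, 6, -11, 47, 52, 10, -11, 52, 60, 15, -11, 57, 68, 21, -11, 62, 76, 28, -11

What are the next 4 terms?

Taking every 4th term gives 4 separate tracks.
Subsequence A: -11, -11, -11, -11, -11, -11. Always -11.
Subsequence B: 42, 47, 52, 57, 62. Arithmetic with common difference +5.
Subsequence C: 44, 52, 60, 68, 76. Arithmetic, step +8.
Subsequence D: 6, 10, 15, 21, 28. The triangular numbers T_3, T_4, ….
The 22nd slot belongs to subsequence B; its 6th term is 67.
The 23rd slot belongs to subsequence C; its 6th term is 84.
Term 24 comes from subsequence D (its 6th entry): 36.
Position 25 falls in subsequence A as its term 7, giving -11.

67, 84, 36, -11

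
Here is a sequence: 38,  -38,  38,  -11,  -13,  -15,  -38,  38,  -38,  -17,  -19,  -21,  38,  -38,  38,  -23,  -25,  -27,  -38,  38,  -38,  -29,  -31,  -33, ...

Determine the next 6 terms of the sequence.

38, -38, 38, -35, -37, -39

The slot pattern repeats as AAABBB (period 6), so there are 2 interleaved tracks.
Stream A: 38, -38, 38, -38, 38, -38, 38, -38, 38, -38, 38, -38. Alternating ±38.
Stream B: -11, -13, -15, -17, -19, -21, -23, -25, -27, -29, -31, -33. Arithmetic, step −2.
Position 25 → stream A, term 13 = 38.
Position 26 falls in stream A as its term 14, giving -38.
The 27th slot belongs to stream A; its 15th term is 38.
Term 28 comes from stream B (its 13th entry): -35.
Term 29 comes from stream B (its 14th entry): -37.
Position 30 → stream B, term 15 = -39.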